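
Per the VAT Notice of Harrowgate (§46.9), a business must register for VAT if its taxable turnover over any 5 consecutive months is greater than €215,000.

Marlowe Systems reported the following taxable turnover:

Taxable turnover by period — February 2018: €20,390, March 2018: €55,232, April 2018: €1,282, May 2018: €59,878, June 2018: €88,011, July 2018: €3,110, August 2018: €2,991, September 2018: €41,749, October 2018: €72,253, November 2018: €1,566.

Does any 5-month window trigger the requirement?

February 2018–June 2018: €20,390 + €55,232 + €1,282 + €59,878 + €88,011 = €224,793 (over)
March 2018–July 2018: €55,232 + €1,282 + €59,878 + €88,011 + €3,110 = €207,513 (under)
April 2018–August 2018: €1,282 + €59,878 + €88,011 + €3,110 + €2,991 = €155,272 (under)
May 2018–September 2018: €59,878 + €88,011 + €3,110 + €2,991 + €41,749 = €195,739 (under)
June 2018–October 2018: €88,011 + €3,110 + €2,991 + €41,749 + €72,253 = €208,114 (under)
July 2018–November 2018: €3,110 + €2,991 + €41,749 + €72,253 + €1,566 = €121,669 (under)
At least one window exceeds €215,000.

Yes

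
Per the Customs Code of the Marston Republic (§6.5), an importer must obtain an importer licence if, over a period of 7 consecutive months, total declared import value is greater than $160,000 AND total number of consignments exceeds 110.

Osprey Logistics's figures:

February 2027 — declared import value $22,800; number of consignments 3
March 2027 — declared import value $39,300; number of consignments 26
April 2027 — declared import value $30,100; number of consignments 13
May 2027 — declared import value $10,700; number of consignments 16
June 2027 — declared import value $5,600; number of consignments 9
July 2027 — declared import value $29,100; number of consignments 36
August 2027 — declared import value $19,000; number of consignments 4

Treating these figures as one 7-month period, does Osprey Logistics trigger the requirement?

Total declared import value: $22,800 + $39,300 + $30,100 + $10,700 + $5,600 + $29,100 + $19,000 = $156,600 (≤ $160,000).
Total number of consignments: 3 + 26 + 13 + 16 + 9 + 36 + 4 = 107 (≤ 110).
The test is 'and': the rule requires both, and at least one is not exceeded.

No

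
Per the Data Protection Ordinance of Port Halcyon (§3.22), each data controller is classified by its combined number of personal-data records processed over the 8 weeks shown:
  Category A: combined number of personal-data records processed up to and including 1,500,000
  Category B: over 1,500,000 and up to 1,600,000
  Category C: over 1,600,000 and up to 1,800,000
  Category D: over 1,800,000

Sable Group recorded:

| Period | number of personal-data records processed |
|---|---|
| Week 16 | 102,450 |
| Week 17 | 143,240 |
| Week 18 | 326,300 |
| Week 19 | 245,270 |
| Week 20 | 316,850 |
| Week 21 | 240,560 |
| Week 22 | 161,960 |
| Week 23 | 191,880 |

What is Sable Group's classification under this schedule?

Combined number of personal-data records processed: 102,450 + 143,240 + 326,300 + 245,270 + 316,850 + 240,560 + 161,960 + 191,880 = 1,728,510.
1,600,000 < 1,728,510 ≤ 1,800,000, so Category C applies.

Category C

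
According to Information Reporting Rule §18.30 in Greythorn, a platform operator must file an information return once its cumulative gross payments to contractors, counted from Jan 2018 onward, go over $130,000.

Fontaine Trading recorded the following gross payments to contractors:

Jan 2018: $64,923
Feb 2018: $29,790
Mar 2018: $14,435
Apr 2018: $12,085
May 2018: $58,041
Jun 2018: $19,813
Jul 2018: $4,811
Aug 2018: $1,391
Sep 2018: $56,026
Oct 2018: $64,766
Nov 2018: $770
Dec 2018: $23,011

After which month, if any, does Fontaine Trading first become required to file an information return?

May 2018

Through Jan 2018: $64,923
Through Feb 2018: $94,713
Through Mar 2018: $109,148
Through Apr 2018: $121,233
Through May 2018: $179,274 ← exceeds threshold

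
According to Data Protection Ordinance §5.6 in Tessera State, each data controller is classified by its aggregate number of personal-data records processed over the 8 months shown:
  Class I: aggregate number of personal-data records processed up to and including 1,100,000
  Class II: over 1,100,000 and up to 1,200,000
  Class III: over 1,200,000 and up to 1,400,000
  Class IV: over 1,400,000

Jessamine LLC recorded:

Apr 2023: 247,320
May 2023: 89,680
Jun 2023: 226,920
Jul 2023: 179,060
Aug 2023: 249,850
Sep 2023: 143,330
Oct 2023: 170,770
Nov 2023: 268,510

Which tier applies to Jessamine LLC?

Class IV

Aggregate number of personal-data records processed: 247,320 + 89,680 + 226,920 + 179,060 + 249,850 + 143,330 + 170,770 + 268,510 = 1,575,440.
1,575,440 > 1,400,000, so Class IV applies.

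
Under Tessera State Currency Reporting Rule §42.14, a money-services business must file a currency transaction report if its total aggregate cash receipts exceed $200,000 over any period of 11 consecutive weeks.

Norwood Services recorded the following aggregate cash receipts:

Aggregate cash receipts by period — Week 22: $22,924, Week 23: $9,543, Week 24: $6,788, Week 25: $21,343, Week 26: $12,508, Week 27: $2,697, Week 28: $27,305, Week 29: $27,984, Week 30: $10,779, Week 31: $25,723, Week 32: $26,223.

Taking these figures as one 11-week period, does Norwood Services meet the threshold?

Total aggregate cash receipts: $22,924 + $9,543 + $6,788 + $21,343 + $12,508 + $2,697 + $27,305 + $27,984 + $10,779 + $25,723 + $26,223 = $193,817.
$193,817 ≤ $200,000, so the threshold is not exceeded.

No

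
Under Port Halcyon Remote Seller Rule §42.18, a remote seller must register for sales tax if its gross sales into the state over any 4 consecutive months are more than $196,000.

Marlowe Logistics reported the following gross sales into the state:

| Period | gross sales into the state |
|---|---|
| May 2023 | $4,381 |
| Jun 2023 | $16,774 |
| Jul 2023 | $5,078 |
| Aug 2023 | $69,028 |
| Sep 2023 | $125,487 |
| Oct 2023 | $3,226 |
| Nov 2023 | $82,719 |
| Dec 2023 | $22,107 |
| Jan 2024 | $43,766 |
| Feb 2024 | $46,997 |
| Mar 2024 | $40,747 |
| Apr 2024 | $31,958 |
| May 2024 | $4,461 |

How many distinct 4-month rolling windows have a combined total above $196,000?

4

May 2023–Aug 2023: $4,381 + $16,774 + $5,078 + $69,028 = $95,261 (under)
Jun 2023–Sep 2023: $16,774 + $5,078 + $69,028 + $125,487 = $216,367 (over)
Jul 2023–Oct 2023: $5,078 + $69,028 + $125,487 + $3,226 = $202,819 (over)
Aug 2023–Nov 2023: $69,028 + $125,487 + $3,226 + $82,719 = $280,460 (over)
Sep 2023–Dec 2023: $125,487 + $3,226 + $82,719 + $22,107 = $233,539 (over)
Oct 2023–Jan 2024: $3,226 + $82,719 + $22,107 + $43,766 = $151,818 (under)
Nov 2023–Feb 2024: $82,719 + $22,107 + $43,766 + $46,997 = $195,589 (under)
Dec 2023–Mar 2024: $22,107 + $43,766 + $46,997 + $40,747 = $153,617 (under)
Jan 2024–Apr 2024: $43,766 + $46,997 + $40,747 + $31,958 = $163,468 (under)
Feb 2024–May 2024: $46,997 + $40,747 + $31,958 + $4,461 = $124,163 (under)
4 windows exceed the threshold.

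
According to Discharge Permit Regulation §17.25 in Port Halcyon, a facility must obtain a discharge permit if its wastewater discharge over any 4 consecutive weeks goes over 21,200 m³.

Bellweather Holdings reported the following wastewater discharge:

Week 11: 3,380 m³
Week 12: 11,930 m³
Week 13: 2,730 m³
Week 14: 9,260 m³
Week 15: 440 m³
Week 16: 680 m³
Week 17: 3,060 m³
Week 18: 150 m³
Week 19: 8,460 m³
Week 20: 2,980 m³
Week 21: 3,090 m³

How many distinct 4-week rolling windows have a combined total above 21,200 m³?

2

Week 11–Week 14: 3,380 m³ + 11,930 m³ + 2,730 m³ + 9,260 m³ = 27,300 m³ (over)
Week 12–Week 15: 11,930 m³ + 2,730 m³ + 9,260 m³ + 440 m³ = 24,360 m³ (over)
Week 13–Week 16: 2,730 m³ + 9,260 m³ + 440 m³ + 680 m³ = 13,110 m³ (under)
Week 14–Week 17: 9,260 m³ + 440 m³ + 680 m³ + 3,060 m³ = 13,440 m³ (under)
Week 15–Week 18: 440 m³ + 680 m³ + 3,060 m³ + 150 m³ = 4,330 m³ (under)
Week 16–Week 19: 680 m³ + 3,060 m³ + 150 m³ + 8,460 m³ = 12,350 m³ (under)
Week 17–Week 20: 3,060 m³ + 150 m³ + 8,460 m³ + 2,980 m³ = 14,650 m³ (under)
Week 18–Week 21: 150 m³ + 8,460 m³ + 2,980 m³ + 3,090 m³ = 14,680 m³ (under)
2 windows exceed the threshold.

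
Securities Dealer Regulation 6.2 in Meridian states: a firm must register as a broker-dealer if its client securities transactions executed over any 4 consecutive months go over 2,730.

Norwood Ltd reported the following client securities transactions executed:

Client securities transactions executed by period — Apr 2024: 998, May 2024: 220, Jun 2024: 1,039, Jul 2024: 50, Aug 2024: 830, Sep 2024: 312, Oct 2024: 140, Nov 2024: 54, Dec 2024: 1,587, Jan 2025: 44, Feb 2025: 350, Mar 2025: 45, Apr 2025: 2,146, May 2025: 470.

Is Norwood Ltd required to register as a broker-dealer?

Yes

Apr 2024–Jul 2024: 998 + 220 + 1,039 + 50 = 2,307 (under)
May 2024–Aug 2024: 220 + 1,039 + 50 + 830 = 2,139 (under)
Jun 2024–Sep 2024: 1,039 + 50 + 830 + 312 = 2,231 (under)
Jul 2024–Oct 2024: 50 + 830 + 312 + 140 = 1,332 (under)
Aug 2024–Nov 2024: 830 + 312 + 140 + 54 = 1,336 (under)
Sep 2024–Dec 2024: 312 + 140 + 54 + 1,587 = 2,093 (under)
Oct 2024–Jan 2025: 140 + 54 + 1,587 + 44 = 1,825 (under)
Nov 2024–Feb 2025: 54 + 1,587 + 44 + 350 = 2,035 (under)
Dec 2024–Mar 2025: 1,587 + 44 + 350 + 45 = 2,026 (under)
Jan 2025–Apr 2025: 44 + 350 + 45 + 2,146 = 2,585 (under)
Feb 2025–May 2025: 350 + 45 + 2,146 + 470 = 3,011 (over)
At least one window exceeds 2,730.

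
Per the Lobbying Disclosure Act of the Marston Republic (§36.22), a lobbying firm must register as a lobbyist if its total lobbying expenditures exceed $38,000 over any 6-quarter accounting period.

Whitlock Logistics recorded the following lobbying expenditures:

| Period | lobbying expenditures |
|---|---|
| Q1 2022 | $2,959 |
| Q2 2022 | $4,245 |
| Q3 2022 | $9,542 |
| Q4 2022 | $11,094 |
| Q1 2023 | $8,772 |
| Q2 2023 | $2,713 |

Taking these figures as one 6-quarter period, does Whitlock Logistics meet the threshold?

Yes

Total lobbying expenditures: $2,959 + $4,245 + $9,542 + $11,094 + $8,772 + $2,713 = $39,325.
$39,325 > $38,000, so the threshold is exceeded.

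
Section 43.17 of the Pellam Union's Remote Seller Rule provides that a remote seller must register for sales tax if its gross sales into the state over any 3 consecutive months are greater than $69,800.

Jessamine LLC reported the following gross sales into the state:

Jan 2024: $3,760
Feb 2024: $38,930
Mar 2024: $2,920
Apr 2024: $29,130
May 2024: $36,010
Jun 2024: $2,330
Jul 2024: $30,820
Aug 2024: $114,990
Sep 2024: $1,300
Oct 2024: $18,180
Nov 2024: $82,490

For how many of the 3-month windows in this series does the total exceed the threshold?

5

Jan 2024–Mar 2024: $3,760 + $38,930 + $2,920 = $45,610 (under)
Feb 2024–Apr 2024: $38,930 + $2,920 + $29,130 = $70,980 (over)
Mar 2024–May 2024: $2,920 + $29,130 + $36,010 = $68,060 (under)
Apr 2024–Jun 2024: $29,130 + $36,010 + $2,330 = $67,470 (under)
May 2024–Jul 2024: $36,010 + $2,330 + $30,820 = $69,160 (under)
Jun 2024–Aug 2024: $2,330 + $30,820 + $114,990 = $148,140 (over)
Jul 2024–Sep 2024: $30,820 + $114,990 + $1,300 = $147,110 (over)
Aug 2024–Oct 2024: $114,990 + $1,300 + $18,180 = $134,470 (over)
Sep 2024–Nov 2024: $1,300 + $18,180 + $82,490 = $101,970 (over)
5 windows exceed the threshold.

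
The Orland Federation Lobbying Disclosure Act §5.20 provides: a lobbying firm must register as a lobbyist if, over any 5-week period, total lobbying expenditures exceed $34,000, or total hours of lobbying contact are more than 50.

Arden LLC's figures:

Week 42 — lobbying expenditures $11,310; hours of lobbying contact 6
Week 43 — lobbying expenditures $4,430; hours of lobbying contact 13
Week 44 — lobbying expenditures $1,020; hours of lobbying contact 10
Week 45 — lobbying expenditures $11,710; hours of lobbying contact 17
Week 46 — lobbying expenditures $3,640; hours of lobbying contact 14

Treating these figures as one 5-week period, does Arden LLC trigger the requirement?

Total lobbying expenditures: $11,310 + $4,430 + $1,020 + $11,710 + $3,640 = $32,110 (≤ $34,000).
Total hours of lobbying contact: 6 + 13 + 10 + 17 + 14 = 60 (> 50).
The test is 'or': at least one threshold is exceeded.

Yes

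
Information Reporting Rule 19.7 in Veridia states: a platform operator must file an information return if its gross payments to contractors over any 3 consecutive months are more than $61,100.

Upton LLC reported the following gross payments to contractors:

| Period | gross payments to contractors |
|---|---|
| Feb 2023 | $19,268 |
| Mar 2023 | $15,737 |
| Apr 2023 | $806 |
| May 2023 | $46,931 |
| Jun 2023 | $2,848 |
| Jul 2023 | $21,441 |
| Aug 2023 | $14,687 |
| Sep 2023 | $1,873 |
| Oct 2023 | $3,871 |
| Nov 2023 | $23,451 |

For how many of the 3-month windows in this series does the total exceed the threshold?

Feb 2023–Apr 2023: $19,268 + $15,737 + $806 = $35,811 (under)
Mar 2023–May 2023: $15,737 + $806 + $46,931 = $63,474 (over)
Apr 2023–Jun 2023: $806 + $46,931 + $2,848 = $50,585 (under)
May 2023–Jul 2023: $46,931 + $2,848 + $21,441 = $71,220 (over)
Jun 2023–Aug 2023: $2,848 + $21,441 + $14,687 = $38,976 (under)
Jul 2023–Sep 2023: $21,441 + $14,687 + $1,873 = $38,001 (under)
Aug 2023–Oct 2023: $14,687 + $1,873 + $3,871 = $20,431 (under)
Sep 2023–Nov 2023: $1,873 + $3,871 + $23,451 = $29,195 (under)
2 windows exceed the threshold.

2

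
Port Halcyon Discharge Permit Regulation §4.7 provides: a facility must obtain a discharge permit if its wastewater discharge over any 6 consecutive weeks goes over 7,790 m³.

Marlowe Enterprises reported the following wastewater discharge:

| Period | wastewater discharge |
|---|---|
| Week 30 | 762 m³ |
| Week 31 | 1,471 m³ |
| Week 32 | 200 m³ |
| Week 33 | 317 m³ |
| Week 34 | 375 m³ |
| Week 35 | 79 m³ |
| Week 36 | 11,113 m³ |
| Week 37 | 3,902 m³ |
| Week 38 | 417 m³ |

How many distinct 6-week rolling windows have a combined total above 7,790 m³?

3

Week 30–Week 35: 762 m³ + 1,471 m³ + 200 m³ + 317 m³ + 375 m³ + 79 m³ = 3,204 m³ (under)
Week 31–Week 36: 1,471 m³ + 200 m³ + 317 m³ + 375 m³ + 79 m³ + 11,113 m³ = 13,555 m³ (over)
Week 32–Week 37: 200 m³ + 317 m³ + 375 m³ + 79 m³ + 11,113 m³ + 3,902 m³ = 15,986 m³ (over)
Week 33–Week 38: 317 m³ + 375 m³ + 79 m³ + 11,113 m³ + 3,902 m³ + 417 m³ = 16,203 m³ (over)
3 windows exceed the threshold.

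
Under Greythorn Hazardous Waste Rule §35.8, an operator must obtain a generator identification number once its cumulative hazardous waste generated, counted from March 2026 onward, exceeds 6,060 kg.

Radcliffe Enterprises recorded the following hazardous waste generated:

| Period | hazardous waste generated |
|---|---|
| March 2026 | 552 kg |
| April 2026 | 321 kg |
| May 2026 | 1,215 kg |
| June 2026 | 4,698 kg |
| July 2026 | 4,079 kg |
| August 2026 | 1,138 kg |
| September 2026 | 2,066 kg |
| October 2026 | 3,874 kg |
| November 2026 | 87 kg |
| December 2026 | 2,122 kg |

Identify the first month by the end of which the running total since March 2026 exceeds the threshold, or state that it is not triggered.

Through March 2026: 552 kg
Through April 2026: 873 kg
Through May 2026: 2,088 kg
Through June 2026: 6,786 kg ← exceeds threshold

June 2026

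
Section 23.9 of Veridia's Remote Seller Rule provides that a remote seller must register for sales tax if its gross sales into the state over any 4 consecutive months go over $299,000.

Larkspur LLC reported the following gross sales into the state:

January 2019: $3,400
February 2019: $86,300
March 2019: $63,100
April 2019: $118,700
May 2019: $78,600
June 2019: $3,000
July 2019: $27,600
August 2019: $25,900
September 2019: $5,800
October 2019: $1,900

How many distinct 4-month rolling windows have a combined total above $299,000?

1

January 2019–April 2019: $3,400 + $86,300 + $63,100 + $118,700 = $271,500 (under)
February 2019–May 2019: $86,300 + $63,100 + $118,700 + $78,600 = $346,700 (over)
March 2019–June 2019: $63,100 + $118,700 + $78,600 + $3,000 = $263,400 (under)
April 2019–July 2019: $118,700 + $78,600 + $3,000 + $27,600 = $227,900 (under)
May 2019–August 2019: $78,600 + $3,000 + $27,600 + $25,900 = $135,100 (under)
June 2019–September 2019: $3,000 + $27,600 + $25,900 + $5,800 = $62,300 (under)
July 2019–October 2019: $27,600 + $25,900 + $5,800 + $1,900 = $61,200 (under)
1 window exceeds the threshold.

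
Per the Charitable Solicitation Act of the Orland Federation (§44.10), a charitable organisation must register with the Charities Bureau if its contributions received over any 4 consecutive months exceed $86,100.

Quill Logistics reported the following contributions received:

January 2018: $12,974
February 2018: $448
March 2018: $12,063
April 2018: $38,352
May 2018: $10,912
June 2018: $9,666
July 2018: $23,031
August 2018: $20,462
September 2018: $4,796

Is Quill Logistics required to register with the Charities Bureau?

No

January 2018–April 2018: $12,974 + $448 + $12,063 + $38,352 = $63,837 (under)
February 2018–May 2018: $448 + $12,063 + $38,352 + $10,912 = $61,775 (under)
March 2018–June 2018: $12,063 + $38,352 + $10,912 + $9,666 = $70,993 (under)
April 2018–July 2018: $38,352 + $10,912 + $9,666 + $23,031 = $81,961 (under)
May 2018–August 2018: $10,912 + $9,666 + $23,031 + $20,462 = $64,071 (under)
June 2018–September 2018: $9,666 + $23,031 + $20,462 + $4,796 = $57,955 (under)
No window exceeds $86,100.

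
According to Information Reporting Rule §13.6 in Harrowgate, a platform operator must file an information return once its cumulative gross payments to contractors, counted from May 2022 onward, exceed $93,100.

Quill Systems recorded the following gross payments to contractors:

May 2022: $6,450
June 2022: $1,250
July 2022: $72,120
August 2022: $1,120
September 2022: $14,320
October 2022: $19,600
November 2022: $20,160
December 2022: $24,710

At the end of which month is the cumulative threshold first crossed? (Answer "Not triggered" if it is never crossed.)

Through May 2022: $6,450
Through June 2022: $7,700
Through July 2022: $79,820
Through August 2022: $80,940
Through September 2022: $95,260 ← exceeds threshold

September 2022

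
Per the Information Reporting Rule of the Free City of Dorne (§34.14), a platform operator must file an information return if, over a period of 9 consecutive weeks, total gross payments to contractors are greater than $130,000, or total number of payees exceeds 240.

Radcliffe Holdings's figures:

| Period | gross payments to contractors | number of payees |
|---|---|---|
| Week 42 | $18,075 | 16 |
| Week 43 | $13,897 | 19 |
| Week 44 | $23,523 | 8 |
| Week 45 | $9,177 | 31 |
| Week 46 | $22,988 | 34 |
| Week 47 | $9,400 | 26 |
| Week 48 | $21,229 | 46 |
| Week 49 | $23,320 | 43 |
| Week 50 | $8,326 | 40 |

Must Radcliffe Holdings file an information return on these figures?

Yes

Total gross payments to contractors: $18,075 + $13,897 + $23,523 + $9,177 + $22,988 + $9,400 + $21,229 + $23,320 + $8,326 = $149,935 (> $130,000).
Total number of payees: 16 + 19 + 8 + 31 + 34 + 26 + 46 + 43 + 40 = 263 (> 240).
The test is 'or': at least one threshold is exceeded.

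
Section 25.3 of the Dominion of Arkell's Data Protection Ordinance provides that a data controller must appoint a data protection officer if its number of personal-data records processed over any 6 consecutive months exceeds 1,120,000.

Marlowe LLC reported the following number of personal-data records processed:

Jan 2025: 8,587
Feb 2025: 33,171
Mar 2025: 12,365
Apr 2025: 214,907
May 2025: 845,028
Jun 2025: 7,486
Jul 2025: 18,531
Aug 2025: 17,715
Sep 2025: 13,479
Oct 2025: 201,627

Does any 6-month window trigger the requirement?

Yes

Jan 2025–Jun 2025: 8,587 + 33,171 + 12,365 + 214,907 + 845,028 + 7,486 = 1,121,544 (over)
Feb 2025–Jul 2025: 33,171 + 12,365 + 214,907 + 845,028 + 7,486 + 18,531 = 1,131,488 (over)
Mar 2025–Aug 2025: 12,365 + 214,907 + 845,028 + 7,486 + 18,531 + 17,715 = 1,116,032 (under)
Apr 2025–Sep 2025: 214,907 + 845,028 + 7,486 + 18,531 + 17,715 + 13,479 = 1,117,146 (under)
May 2025–Oct 2025: 845,028 + 7,486 + 18,531 + 17,715 + 13,479 + 201,627 = 1,103,866 (under)
At least one window exceeds 1,120,000.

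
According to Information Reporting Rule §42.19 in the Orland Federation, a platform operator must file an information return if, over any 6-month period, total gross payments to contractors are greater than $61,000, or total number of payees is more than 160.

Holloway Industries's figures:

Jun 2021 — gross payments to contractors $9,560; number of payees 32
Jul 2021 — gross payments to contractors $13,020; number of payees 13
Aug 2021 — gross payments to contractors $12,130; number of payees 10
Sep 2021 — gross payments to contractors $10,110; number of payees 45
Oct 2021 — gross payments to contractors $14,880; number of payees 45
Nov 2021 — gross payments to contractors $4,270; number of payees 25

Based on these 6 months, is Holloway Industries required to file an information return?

Total gross payments to contractors: $9,560 + $13,020 + $12,130 + $10,110 + $14,880 + $4,270 = $63,970 (> $61,000).
Total number of payees: 32 + 13 + 10 + 45 + 45 + 25 = 170 (> 160).
The test is 'or': at least one threshold is exceeded.

Yes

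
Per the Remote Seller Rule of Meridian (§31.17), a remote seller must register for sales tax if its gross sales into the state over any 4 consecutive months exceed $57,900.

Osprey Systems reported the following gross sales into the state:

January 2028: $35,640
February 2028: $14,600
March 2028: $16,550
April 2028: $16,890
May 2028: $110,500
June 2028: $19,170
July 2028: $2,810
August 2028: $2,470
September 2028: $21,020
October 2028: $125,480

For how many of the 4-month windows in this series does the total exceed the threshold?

6

January 2028–April 2028: $35,640 + $14,600 + $16,550 + $16,890 = $83,680 (over)
February 2028–May 2028: $14,600 + $16,550 + $16,890 + $110,500 = $158,540 (over)
March 2028–June 2028: $16,550 + $16,890 + $110,500 + $19,170 = $163,110 (over)
April 2028–July 2028: $16,890 + $110,500 + $19,170 + $2,810 = $149,370 (over)
May 2028–August 2028: $110,500 + $19,170 + $2,810 + $2,470 = $134,950 (over)
June 2028–September 2028: $19,170 + $2,810 + $2,470 + $21,020 = $45,470 (under)
July 2028–October 2028: $2,810 + $2,470 + $21,020 + $125,480 = $151,780 (over)
6 windows exceed the threshold.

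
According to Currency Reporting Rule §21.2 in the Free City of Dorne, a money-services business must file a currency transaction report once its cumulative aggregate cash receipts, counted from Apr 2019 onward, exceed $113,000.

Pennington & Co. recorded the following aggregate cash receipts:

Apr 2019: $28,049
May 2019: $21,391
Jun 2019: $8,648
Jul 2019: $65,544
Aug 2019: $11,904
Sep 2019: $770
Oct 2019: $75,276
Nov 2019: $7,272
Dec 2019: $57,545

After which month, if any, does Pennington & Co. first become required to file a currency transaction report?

Through Apr 2019: $28,049
Through May 2019: $49,440
Through Jun 2019: $58,088
Through Jul 2019: $123,632 ← exceeds threshold

Jul 2019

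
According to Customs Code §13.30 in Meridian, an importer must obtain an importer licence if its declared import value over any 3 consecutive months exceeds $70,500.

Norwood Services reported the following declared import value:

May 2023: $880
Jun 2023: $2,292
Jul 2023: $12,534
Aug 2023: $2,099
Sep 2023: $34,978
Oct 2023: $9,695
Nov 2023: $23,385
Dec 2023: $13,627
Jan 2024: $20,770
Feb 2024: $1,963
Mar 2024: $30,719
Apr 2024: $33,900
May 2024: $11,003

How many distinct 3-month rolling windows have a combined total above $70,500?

May 2023–Jul 2023: $880 + $2,292 + $12,534 = $15,706 (under)
Jun 2023–Aug 2023: $2,292 + $12,534 + $2,099 = $16,925 (under)
Jul 2023–Sep 2023: $12,534 + $2,099 + $34,978 = $49,611 (under)
Aug 2023–Oct 2023: $2,099 + $34,978 + $9,695 = $46,772 (under)
Sep 2023–Nov 2023: $34,978 + $9,695 + $23,385 = $68,058 (under)
Oct 2023–Dec 2023: $9,695 + $23,385 + $13,627 = $46,707 (under)
Nov 2023–Jan 2024: $23,385 + $13,627 + $20,770 = $57,782 (under)
Dec 2023–Feb 2024: $13,627 + $20,770 + $1,963 = $36,360 (under)
Jan 2024–Mar 2024: $20,770 + $1,963 + $30,719 = $53,452 (under)
Feb 2024–Apr 2024: $1,963 + $30,719 + $33,900 = $66,582 (under)
Mar 2024–May 2024: $30,719 + $33,900 + $11,003 = $75,622 (over)
1 window exceeds the threshold.

1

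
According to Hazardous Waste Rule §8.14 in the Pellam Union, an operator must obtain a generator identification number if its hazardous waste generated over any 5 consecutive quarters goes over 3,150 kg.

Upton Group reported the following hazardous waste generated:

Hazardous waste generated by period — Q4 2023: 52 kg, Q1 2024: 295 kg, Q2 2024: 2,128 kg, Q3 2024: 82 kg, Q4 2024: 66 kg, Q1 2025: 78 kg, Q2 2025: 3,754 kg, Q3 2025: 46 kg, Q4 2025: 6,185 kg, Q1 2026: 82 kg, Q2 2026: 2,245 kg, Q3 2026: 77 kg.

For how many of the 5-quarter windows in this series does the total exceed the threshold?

6

Q4 2023–Q4 2024: 52 kg + 295 kg + 2,128 kg + 82 kg + 66 kg = 2,623 kg (under)
Q1 2024–Q1 2025: 295 kg + 2,128 kg + 82 kg + 66 kg + 78 kg = 2,649 kg (under)
Q2 2024–Q2 2025: 2,128 kg + 82 kg + 66 kg + 78 kg + 3,754 kg = 6,108 kg (over)
Q3 2024–Q3 2025: 82 kg + 66 kg + 78 kg + 3,754 kg + 46 kg = 4,026 kg (over)
Q4 2024–Q4 2025: 66 kg + 78 kg + 3,754 kg + 46 kg + 6,185 kg = 10,129 kg (over)
Q1 2025–Q1 2026: 78 kg + 3,754 kg + 46 kg + 6,185 kg + 82 kg = 10,145 kg (over)
Q2 2025–Q2 2026: 3,754 kg + 46 kg + 6,185 kg + 82 kg + 2,245 kg = 12,312 kg (over)
Q3 2025–Q3 2026: 46 kg + 6,185 kg + 82 kg + 2,245 kg + 77 kg = 8,635 kg (over)
6 windows exceed the threshold.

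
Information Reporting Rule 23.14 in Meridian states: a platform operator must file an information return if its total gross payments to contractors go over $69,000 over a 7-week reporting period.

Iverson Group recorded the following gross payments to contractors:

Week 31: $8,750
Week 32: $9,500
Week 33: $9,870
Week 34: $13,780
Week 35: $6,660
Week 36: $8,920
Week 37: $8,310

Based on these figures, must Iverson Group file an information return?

No

Total gross payments to contractors: $8,750 + $9,500 + $9,870 + $13,780 + $6,660 + $8,920 + $8,310 = $65,790.
$65,790 ≤ $69,000, so the threshold is not exceeded.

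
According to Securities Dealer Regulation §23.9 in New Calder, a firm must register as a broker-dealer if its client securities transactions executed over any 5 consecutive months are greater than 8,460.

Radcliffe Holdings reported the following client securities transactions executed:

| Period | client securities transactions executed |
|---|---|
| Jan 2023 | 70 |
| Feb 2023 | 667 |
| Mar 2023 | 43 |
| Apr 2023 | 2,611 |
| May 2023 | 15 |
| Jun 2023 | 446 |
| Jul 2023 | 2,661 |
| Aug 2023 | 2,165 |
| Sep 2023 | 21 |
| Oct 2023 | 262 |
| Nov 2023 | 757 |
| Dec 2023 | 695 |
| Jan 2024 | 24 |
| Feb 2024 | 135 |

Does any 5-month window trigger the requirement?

Jan 2023–May 2023: 70 + 667 + 43 + 2,611 + 15 = 3,406 (under)
Feb 2023–Jun 2023: 667 + 43 + 2,611 + 15 + 446 = 3,782 (under)
Mar 2023–Jul 2023: 43 + 2,611 + 15 + 446 + 2,661 = 5,776 (under)
Apr 2023–Aug 2023: 2,611 + 15 + 446 + 2,661 + 2,165 = 7,898 (under)
May 2023–Sep 2023: 15 + 446 + 2,661 + 2,165 + 21 = 5,308 (under)
Jun 2023–Oct 2023: 446 + 2,661 + 2,165 + 21 + 262 = 5,555 (under)
Jul 2023–Nov 2023: 2,661 + 2,165 + 21 + 262 + 757 = 5,866 (under)
Aug 2023–Dec 2023: 2,165 + 21 + 262 + 757 + 695 = 3,900 (under)
Sep 2023–Jan 2024: 21 + 262 + 757 + 695 + 24 = 1,759 (under)
Oct 2023–Feb 2024: 262 + 757 + 695 + 24 + 135 = 1,873 (under)
No window exceeds 8,460.

No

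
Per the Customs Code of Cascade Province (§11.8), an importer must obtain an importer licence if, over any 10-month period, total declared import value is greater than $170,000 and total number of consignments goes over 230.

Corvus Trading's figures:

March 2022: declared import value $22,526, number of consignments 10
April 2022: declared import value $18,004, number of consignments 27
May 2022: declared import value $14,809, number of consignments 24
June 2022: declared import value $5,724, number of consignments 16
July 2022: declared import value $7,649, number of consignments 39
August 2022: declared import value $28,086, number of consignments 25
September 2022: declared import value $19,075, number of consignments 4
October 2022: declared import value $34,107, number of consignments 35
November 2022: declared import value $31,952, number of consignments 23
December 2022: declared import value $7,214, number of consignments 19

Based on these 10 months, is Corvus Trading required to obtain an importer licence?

Total declared import value: $22,526 + $18,004 + $14,809 + $5,724 + $7,649 + $28,086 + $19,075 + $34,107 + $31,952 + $7,214 = $189,146 (> $170,000).
Total number of consignments: 10 + 27 + 24 + 16 + 39 + 25 + 4 + 35 + 23 + 19 = 222 (≤ 230).
The test is 'and': the rule requires both, and at least one is not exceeded.

No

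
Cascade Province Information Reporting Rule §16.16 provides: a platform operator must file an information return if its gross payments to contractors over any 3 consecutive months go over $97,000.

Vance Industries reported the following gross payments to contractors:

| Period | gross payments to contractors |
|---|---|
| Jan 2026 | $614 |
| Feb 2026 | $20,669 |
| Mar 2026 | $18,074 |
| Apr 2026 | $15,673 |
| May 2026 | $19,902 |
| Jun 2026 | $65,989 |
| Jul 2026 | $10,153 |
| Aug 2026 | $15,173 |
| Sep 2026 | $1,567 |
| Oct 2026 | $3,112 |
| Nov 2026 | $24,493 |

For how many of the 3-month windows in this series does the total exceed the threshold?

1

Jan 2026–Mar 2026: $614 + $20,669 + $18,074 = $39,357 (under)
Feb 2026–Apr 2026: $20,669 + $18,074 + $15,673 = $54,416 (under)
Mar 2026–May 2026: $18,074 + $15,673 + $19,902 = $53,649 (under)
Apr 2026–Jun 2026: $15,673 + $19,902 + $65,989 = $101,564 (over)
May 2026–Jul 2026: $19,902 + $65,989 + $10,153 = $96,044 (under)
Jun 2026–Aug 2026: $65,989 + $10,153 + $15,173 = $91,315 (under)
Jul 2026–Sep 2026: $10,153 + $15,173 + $1,567 = $26,893 (under)
Aug 2026–Oct 2026: $15,173 + $1,567 + $3,112 = $19,852 (under)
Sep 2026–Nov 2026: $1,567 + $3,112 + $24,493 = $29,172 (under)
1 window exceeds the threshold.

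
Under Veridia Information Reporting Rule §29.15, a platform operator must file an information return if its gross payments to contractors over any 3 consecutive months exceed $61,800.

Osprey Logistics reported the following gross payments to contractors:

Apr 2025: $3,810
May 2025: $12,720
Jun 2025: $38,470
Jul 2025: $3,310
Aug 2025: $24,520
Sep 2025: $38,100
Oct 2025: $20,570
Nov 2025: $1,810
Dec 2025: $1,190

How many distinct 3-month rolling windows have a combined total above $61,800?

3

Apr 2025–Jun 2025: $3,810 + $12,720 + $38,470 = $55,000 (under)
May 2025–Jul 2025: $12,720 + $38,470 + $3,310 = $54,500 (under)
Jun 2025–Aug 2025: $38,470 + $3,310 + $24,520 = $66,300 (over)
Jul 2025–Sep 2025: $3,310 + $24,520 + $38,100 = $65,930 (over)
Aug 2025–Oct 2025: $24,520 + $38,100 + $20,570 = $83,190 (over)
Sep 2025–Nov 2025: $38,100 + $20,570 + $1,810 = $60,480 (under)
Oct 2025–Dec 2025: $20,570 + $1,810 + $1,190 = $23,570 (under)
3 windows exceed the threshold.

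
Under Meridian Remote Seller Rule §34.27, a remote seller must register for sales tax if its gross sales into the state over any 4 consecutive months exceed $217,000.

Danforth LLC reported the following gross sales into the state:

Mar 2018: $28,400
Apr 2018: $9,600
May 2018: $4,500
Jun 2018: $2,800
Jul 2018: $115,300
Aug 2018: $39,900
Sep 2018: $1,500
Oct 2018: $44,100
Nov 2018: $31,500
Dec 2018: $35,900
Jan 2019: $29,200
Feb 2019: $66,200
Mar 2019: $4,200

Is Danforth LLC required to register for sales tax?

Mar 2018–Jun 2018: $28,400 + $9,600 + $4,500 + $2,800 = $45,300 (under)
Apr 2018–Jul 2018: $9,600 + $4,500 + $2,800 + $115,300 = $132,200 (under)
May 2018–Aug 2018: $4,500 + $2,800 + $115,300 + $39,900 = $162,500 (under)
Jun 2018–Sep 2018: $2,800 + $115,300 + $39,900 + $1,500 = $159,500 (under)
Jul 2018–Oct 2018: $115,300 + $39,900 + $1,500 + $44,100 = $200,800 (under)
Aug 2018–Nov 2018: $39,900 + $1,500 + $44,100 + $31,500 = $117,000 (under)
Sep 2018–Dec 2018: $1,500 + $44,100 + $31,500 + $35,900 = $113,000 (under)
Oct 2018–Jan 2019: $44,100 + $31,500 + $35,900 + $29,200 = $140,700 (under)
Nov 2018–Feb 2019: $31,500 + $35,900 + $29,200 + $66,200 = $162,800 (under)
Dec 2018–Mar 2019: $35,900 + $29,200 + $66,200 + $4,200 = $135,500 (under)
No window exceeds $217,000.

No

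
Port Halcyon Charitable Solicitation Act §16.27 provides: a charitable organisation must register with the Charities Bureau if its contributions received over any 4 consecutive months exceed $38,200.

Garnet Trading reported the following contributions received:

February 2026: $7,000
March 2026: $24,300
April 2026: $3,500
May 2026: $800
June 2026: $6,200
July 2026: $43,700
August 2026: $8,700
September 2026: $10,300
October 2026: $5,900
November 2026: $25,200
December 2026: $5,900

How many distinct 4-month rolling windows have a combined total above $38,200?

6

February 2026–May 2026: $7,000 + $24,300 + $3,500 + $800 = $35,600 (under)
March 2026–June 2026: $24,300 + $3,500 + $800 + $6,200 = $34,800 (under)
April 2026–July 2026: $3,500 + $800 + $6,200 + $43,700 = $54,200 (over)
May 2026–August 2026: $800 + $6,200 + $43,700 + $8,700 = $59,400 (over)
June 2026–September 2026: $6,200 + $43,700 + $8,700 + $10,300 = $68,900 (over)
July 2026–October 2026: $43,700 + $8,700 + $10,300 + $5,900 = $68,600 (over)
August 2026–November 2026: $8,700 + $10,300 + $5,900 + $25,200 = $50,100 (over)
September 2026–December 2026: $10,300 + $5,900 + $25,200 + $5,900 = $47,300 (over)
6 windows exceed the threshold.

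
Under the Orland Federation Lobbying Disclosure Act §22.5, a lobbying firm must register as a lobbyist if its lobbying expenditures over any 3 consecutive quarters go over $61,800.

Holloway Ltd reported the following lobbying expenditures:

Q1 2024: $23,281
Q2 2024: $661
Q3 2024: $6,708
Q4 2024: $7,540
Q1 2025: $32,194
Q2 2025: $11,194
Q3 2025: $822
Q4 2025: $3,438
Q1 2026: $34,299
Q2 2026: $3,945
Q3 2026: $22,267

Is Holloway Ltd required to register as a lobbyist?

Q1 2024–Q3 2024: $23,281 + $661 + $6,708 = $30,650 (under)
Q2 2024–Q4 2024: $661 + $6,708 + $7,540 = $14,909 (under)
Q3 2024–Q1 2025: $6,708 + $7,540 + $32,194 = $46,442 (under)
Q4 2024–Q2 2025: $7,540 + $32,194 + $11,194 = $50,928 (under)
Q1 2025–Q3 2025: $32,194 + $11,194 + $822 = $44,210 (under)
Q2 2025–Q4 2025: $11,194 + $822 + $3,438 = $15,454 (under)
Q3 2025–Q1 2026: $822 + $3,438 + $34,299 = $38,559 (under)
Q4 2025–Q2 2026: $3,438 + $34,299 + $3,945 = $41,682 (under)
Q1 2026–Q3 2026: $34,299 + $3,945 + $22,267 = $60,511 (under)
No window exceeds $61,800.

No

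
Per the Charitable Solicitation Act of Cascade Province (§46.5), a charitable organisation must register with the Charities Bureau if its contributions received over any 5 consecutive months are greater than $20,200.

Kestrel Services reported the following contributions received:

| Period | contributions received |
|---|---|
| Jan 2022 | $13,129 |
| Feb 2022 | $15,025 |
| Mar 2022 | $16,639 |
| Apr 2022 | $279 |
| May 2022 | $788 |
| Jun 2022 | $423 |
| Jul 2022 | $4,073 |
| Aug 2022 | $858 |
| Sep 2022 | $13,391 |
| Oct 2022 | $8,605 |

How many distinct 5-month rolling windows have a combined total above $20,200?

4

Jan 2022–May 2022: $13,129 + $15,025 + $16,639 + $279 + $788 = $45,860 (over)
Feb 2022–Jun 2022: $15,025 + $16,639 + $279 + $788 + $423 = $33,154 (over)
Mar 2022–Jul 2022: $16,639 + $279 + $788 + $423 + $4,073 = $22,202 (over)
Apr 2022–Aug 2022: $279 + $788 + $423 + $4,073 + $858 = $6,421 (under)
May 2022–Sep 2022: $788 + $423 + $4,073 + $858 + $13,391 = $19,533 (under)
Jun 2022–Oct 2022: $423 + $4,073 + $858 + $13,391 + $8,605 = $27,350 (over)
4 windows exceed the threshold.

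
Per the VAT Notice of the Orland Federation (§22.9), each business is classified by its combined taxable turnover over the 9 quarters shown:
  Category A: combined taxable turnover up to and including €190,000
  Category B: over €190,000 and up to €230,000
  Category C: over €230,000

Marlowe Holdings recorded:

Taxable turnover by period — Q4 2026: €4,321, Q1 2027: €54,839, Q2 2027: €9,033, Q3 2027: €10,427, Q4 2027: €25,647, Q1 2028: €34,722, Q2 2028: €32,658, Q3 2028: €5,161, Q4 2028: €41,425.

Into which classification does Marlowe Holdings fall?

Combined taxable turnover: €4,321 + €54,839 + €9,033 + €10,427 + €25,647 + €34,722 + €32,658 + €5,161 + €41,425 = €218,233.
€190,000 < €218,233 ≤ €230,000, so Category B applies.

Category B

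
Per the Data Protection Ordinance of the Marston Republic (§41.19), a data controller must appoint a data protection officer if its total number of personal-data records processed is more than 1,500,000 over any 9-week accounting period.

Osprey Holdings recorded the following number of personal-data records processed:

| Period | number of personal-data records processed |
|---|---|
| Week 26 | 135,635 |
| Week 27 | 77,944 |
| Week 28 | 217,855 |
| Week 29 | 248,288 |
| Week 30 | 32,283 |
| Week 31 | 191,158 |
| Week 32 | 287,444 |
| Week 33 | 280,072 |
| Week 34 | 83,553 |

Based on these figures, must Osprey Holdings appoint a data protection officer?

Yes

Total number of personal-data records processed: 135,635 + 77,944 + 217,855 + 248,288 + 32,283 + 191,158 + 287,444 + 280,072 + 83,553 = 1,554,232.
1,554,232 > 1,500,000, so the threshold is exceeded.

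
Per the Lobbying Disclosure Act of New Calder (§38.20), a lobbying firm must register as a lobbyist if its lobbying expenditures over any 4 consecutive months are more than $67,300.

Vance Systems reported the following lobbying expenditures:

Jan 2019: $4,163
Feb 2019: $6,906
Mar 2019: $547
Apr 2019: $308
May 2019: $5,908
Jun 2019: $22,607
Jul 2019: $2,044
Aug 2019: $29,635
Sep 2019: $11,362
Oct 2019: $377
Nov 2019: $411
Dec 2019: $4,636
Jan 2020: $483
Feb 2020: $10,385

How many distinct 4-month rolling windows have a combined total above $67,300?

Jan 2019–Apr 2019: $4,163 + $6,906 + $547 + $308 = $11,924 (under)
Feb 2019–May 2019: $6,906 + $547 + $308 + $5,908 = $13,669 (under)
Mar 2019–Jun 2019: $547 + $308 + $5,908 + $22,607 = $29,370 (under)
Apr 2019–Jul 2019: $308 + $5,908 + $22,607 + $2,044 = $30,867 (under)
May 2019–Aug 2019: $5,908 + $22,607 + $2,044 + $29,635 = $60,194 (under)
Jun 2019–Sep 2019: $22,607 + $2,044 + $29,635 + $11,362 = $65,648 (under)
Jul 2019–Oct 2019: $2,044 + $29,635 + $11,362 + $377 = $43,418 (under)
Aug 2019–Nov 2019: $29,635 + $11,362 + $377 + $411 = $41,785 (under)
Sep 2019–Dec 2019: $11,362 + $377 + $411 + $4,636 = $16,786 (under)
Oct 2019–Jan 2020: $377 + $411 + $4,636 + $483 = $5,907 (under)
Nov 2019–Feb 2020: $411 + $4,636 + $483 + $10,385 = $15,915 (under)
0 windows exceed the threshold.

0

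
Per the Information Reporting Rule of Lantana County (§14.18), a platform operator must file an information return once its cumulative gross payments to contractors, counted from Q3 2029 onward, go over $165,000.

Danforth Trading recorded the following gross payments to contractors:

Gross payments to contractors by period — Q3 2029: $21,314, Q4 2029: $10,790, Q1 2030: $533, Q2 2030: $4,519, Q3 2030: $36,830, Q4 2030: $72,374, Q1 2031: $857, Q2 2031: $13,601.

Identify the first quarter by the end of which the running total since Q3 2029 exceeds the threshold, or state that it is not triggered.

Through Q3 2029: $21,314
Through Q4 2029: $32,104
Through Q1 2030: $32,637
Through Q2 2030: $37,156
Through Q3 2030: $73,986
Through Q4 2030: $146,360
Through Q1 2031: $147,217
Through Q2 2031: $160,818
Final cumulative total $160,818 ≤ $165,000; the threshold is never exceeded.

Not triggered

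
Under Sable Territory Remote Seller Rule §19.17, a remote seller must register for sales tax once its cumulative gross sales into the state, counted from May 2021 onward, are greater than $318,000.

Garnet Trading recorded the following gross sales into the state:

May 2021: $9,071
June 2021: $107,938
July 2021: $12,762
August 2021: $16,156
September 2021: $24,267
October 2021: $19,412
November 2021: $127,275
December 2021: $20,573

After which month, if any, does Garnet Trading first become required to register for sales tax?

Through May 2021: $9,071
Through June 2021: $117,009
Through July 2021: $129,771
Through August 2021: $145,927
Through September 2021: $170,194
Through October 2021: $189,606
Through November 2021: $316,881
Through December 2021: $337,454 ← exceeds threshold

December 2021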